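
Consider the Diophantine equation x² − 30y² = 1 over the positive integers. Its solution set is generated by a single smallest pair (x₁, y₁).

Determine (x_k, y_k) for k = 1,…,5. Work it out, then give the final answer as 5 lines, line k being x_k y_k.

11 2
241 44
5291 966
116161 21208
2550251 465610

d=30: √d = [5; 2,10] (ℓ=2, even), read p_1/q_1
i=0: a=5 ⇒ p=5, q=1
i=1: a=2 ⇒ p=11, q=2
→ (11, 2).  Check: 11²=121, 30·2²=120, difference 1.
k=2:  x_2 = 11·11+30·2·2 = 241,  y_2 = 11·2+2·11 = 44
k=3:  x_3 = 11·241+30·2·44 = 5291,  y_3 = 11·44+2·241 = 966
k=4:  x_4 = 11·5291+30·2·966 = 116161,  y_4 = 11·966+2·5291 = 21208
k=5:  x_5 = 11·116161+30·2·21208 = 2550251,  y_5 = 11·21208+2·116161 = 465610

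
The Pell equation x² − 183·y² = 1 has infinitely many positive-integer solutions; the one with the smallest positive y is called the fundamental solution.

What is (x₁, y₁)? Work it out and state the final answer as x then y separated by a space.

487 36

√183 → a₀=13, period (1,1,8,1,1,26); ℓ=6 even so k=5
k=0  a_k=13  p_k/q_k = 13/1
…
k=3  a_k=8  p_k/q_k = 230/17
k=4  a_k=1  p_k/q_k = 257/19
k=5  a_k=1  p_k/q_k = 487/36
→ (487, 36).  Check: 487²=237169, 183·36²=237168, difference 1.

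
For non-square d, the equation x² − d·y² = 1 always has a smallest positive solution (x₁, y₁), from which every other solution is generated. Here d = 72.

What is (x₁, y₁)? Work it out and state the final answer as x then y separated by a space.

17 2

√72 = [8; 2,16, …], period ℓ=2 (even) → k=1
k=0  a_k=8  p_k/q_k = 8/1
k=1  a_k=2  p_k/q_k = 17/2
fundamental: x₁=17, y₁=2  (since 289 − 72·4 = 1)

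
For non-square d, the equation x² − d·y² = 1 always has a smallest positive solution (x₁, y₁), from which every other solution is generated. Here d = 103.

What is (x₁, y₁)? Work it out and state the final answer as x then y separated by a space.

√103 → a₀=10, period (6,1,2,1,1,9,1,1,2,1,6,20); ℓ=12 even so k=11
i=0: a=10 ⇒ p=10, q=1
i=1: a=6 ⇒ p=61, q=6
…
i=3: a=2 ⇒ p=203, q=20
i=4: a=1 ⇒ p=274, q=27
…
i=6: a=9 ⇒ p=4567, q=450
…
i=8: a=1 ⇒ p=9611, q=947
…
i=10: a=1 ⇒ p=33877, q=3338
i=11: a=6 ⇒ p=227528, q=22419
→ (227528, 22419).  Check: 227528²=51768990784, 103·22419²=51768990783, difference 1.

227528 22419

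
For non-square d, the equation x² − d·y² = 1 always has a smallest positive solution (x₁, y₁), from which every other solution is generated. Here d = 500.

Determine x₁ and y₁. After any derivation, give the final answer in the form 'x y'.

930249 41602

[22; 2,1,3,2,1,…,1,2,44] for √500; ℓ=14 ⇒ convergent index 13
i=0: a=22 ⇒ p=22, q=1
i=1: a=2 ⇒ p=45, q=2
…
i=3: a=3 ⇒ p=246, q=11
…
i=7: a=10 ⇒ p=14445, q=646
i=8: a=1 ⇒ p=15809, q=707
…
i=11: a=3 ⇒ p=259205, q=11592
i=12: a=1 ⇒ p=335522, q=15005
i=13: a=2 ⇒ p=930249, q=41602
(x₁, y₁) = (930249, 41602);  930249² − 500·41602² = 1 ✓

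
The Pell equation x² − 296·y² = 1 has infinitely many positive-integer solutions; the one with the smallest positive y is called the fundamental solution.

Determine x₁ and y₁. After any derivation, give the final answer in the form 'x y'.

3699 215

[17; 4,1,7,1,4,34] for √296; ℓ=6 ⇒ convergent index 5
i=0: a=17 ⇒ p=17, q=1
i=1: a=4 ⇒ p=69, q=4
…
i=3: a=7 ⇒ p=671, q=39
i=4: a=1 ⇒ p=757, q=44
i=5: a=4 ⇒ p=3699, q=215
→ (3699, 215).  Check: 3699²=13682601, 296·215²=13682600, difference 1.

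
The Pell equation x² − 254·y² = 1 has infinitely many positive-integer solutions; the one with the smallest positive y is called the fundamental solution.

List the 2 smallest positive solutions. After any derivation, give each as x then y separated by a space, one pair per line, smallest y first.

255 16
130049 8160

[15; 1,14,1,30] for √254; ℓ=4 ⇒ convergent index 3
k=0  a_k=15  p_k/q_k = 15/1
…
k=2  a_k=14  p_k/q_k = 239/15
k=3  a_k=1  p_k/q_k = 255/16
fundamental: x₁=255, y₁=16  (since 65025 − 254·256 = 1)
(x_2, y_2) = (255·255 + 254·16·16, 255·16 + 16·255) = (130049, 8160)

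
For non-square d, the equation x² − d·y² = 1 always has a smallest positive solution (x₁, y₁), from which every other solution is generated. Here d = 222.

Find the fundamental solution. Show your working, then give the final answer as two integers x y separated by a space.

149 10

√222 → a₀=14, period (1,8,1,28); ℓ=4 even so k=3
step 0: (14, 1)  from 14·(1,0) + (0,1)
…
step 2: (134, 9)  from 8·(15,1) + (14,1)
step 3: (149, 10)  from 1·(134,9) + (15,1)
(x₁, y₁) = (149, 10);  149² − 222·10² = 1 ✓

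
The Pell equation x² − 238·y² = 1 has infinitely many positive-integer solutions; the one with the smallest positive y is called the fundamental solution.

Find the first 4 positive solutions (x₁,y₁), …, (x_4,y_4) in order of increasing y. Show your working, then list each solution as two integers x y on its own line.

11663 756
272051137 17634456
6345864809999 411341319900
148023642285985537 9594947610352944

√238 = [15; 2,2,1,14,1,2,2,30, …], period ℓ=8 (even) → k=7
k=0  a_k=15  p_k/q_k = 15/1
…
k=3  a_k=1  p_k/q_k = 108/7
k=4  a_k=14  p_k/q_k = 1589/103
k=5  a_k=1  p_k/q_k = 1697/110
k=6  a_k=2  p_k/q_k = 4983/323
k=7  a_k=2  p_k/q_k = 11663/756
→ (11663, 756).  Check: 11663²=136025569, 238·756²=136025568, difference 1.
n=2: (11663,756)∘(11663,756) = (11663·11663+238·756·756, 11663·756+756·11663) = (272051137,17634456)
n=3: (272051137,17634456)∘(11663,756) = (11663·272051137+238·756·17634456, 11663·17634456+756·272051137) = (6345864809999,411341319900)
n=4: (6345864809999,411341319900)∘(11663,756) = (11663·6345864809999+238·756·411341319900, 11663·411341319900+756·6345864809999) = (148023642285985537,9594947610352944)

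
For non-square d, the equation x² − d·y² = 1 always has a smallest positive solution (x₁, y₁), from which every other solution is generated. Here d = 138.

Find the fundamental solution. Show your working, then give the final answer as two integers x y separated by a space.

47 4

[11; 1,2,1,22] for √138; ℓ=4 ⇒ convergent index 3
step 0: (11, 1)  from 11·(1,0) + (0,1)
step 1: (12, 1)  from 1·(11,1) + (1,0)
step 2: (35, 3)  from 2·(12,1) + (11,1)
step 3: (47, 4)  from 1·(35,3) + (12,1)
fundamental: x₁=47, y₁=4  (since 2209 − 138·16 = 1)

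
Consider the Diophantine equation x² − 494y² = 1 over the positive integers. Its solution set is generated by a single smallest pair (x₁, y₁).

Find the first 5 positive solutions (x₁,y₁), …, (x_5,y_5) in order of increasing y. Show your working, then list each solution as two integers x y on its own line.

73035 3286
10668222449 479986020
1558307253052395 70111557938114
227621940442695115201 10241195267540325960
33248736838906168224357675 1495931392659503855039086

[22; 4,2,2,1,2,1,2,2,4,44] for √494; ℓ=10 ⇒ convergent index 9
step 0: (22, 1)  from 22·(1,0) + (0,1)
step 1: (89, 4)  from 4·(22,1) + (1,0)
step 2: (200, 9)  from 2·(89,4) + (22,1)
…
step 4: (689, 31)  from 1·(489,22) + (200,9)
…
step 8: (16514, 743)  from 2·(6979,314) + (2556,115)
step 9: (73035, 3286)  from 4·(16514,743) + (6979,314)
fundamental: x₁=73035, y₁=3286  (since 5334111225 − 494·10797796 = 1)
(73035+3286√494)^2 = 10668222449 + 479986020√494
(73035+3286√494)^3 = 1558307253052395 + 70111557938114√494
(73035+3286√494)^4 = 227621940442695115201 + 10241195267540325960√494
(73035+3286√494)^5 = 33248736838906168224357675 + 1495931392659503855039086√494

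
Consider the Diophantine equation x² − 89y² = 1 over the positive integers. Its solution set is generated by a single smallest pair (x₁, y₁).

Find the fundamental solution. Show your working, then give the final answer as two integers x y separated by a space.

500001 53000

d=89: √d = [9; 2,3,3,2,18] (ℓ=5, odd), read p_9/q_9
k=0  a_k=9  p_k/q_k = 9/1
…
k=2  a_k=3  p_k/q_k = 66/7
…
k=5  a_k=18  p_k/q_k = 9217/977
…
k=8  a_k=3  p_k/q_k = 216991/23001
k=9  a_k=2  p_k/q_k = 500001/53000
→ (500001, 53000).  Check: 500001²=250001000001, 89·53000²=250001000000, difference 1.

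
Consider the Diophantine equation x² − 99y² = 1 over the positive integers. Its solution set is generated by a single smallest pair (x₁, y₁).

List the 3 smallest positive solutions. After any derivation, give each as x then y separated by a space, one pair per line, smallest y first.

√99 → a₀=9, period (1,18); ℓ=2 even so k=1
a_0=9:  p_0=9·1+0=9,  q_0=9·0+1=1
a_1=1:  p_1=1·9+1=10,  q_1=1·1+0=1
(x₁, y₁) = (10, 1);  10² − 99·1² = 1 ✓
k=2:  x_2 = 10·10+99·1·1 = 199,  y_2 = 10·1+1·10 = 20
k=3:  x_3 = 10·199+99·1·20 = 3970,  y_3 = 10·20+1·199 = 399

10 1
199 20
3970 399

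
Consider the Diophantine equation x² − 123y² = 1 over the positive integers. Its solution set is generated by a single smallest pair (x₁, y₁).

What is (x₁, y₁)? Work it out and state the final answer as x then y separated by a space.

122 11

√123 → a₀=11, period (11,22); ℓ=2 even so k=1
a_0=11:  p_0=11·1+0=11,  q_0=11·0+1=1
a_1=11:  p_1=11·11+1=122,  q_1=11·1+0=11
→ (122, 11).  Check: 122²=14884, 123·11²=14883, difference 1.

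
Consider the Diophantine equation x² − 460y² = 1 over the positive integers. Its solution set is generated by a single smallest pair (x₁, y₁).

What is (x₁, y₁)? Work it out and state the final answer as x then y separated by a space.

√460 → a₀=21, period (2,4,3,1,2,10,2,1,3,4,2,42); ℓ=12 even so k=11
a_0=21:  p_0=21·1+0=21,  q_0=21·0+1=1
a_1=2:  p_1=2·21+1=43,  q_1=2·1+0=2
a_2=4:  p_2=4·43+21=193,  q_2=4·2+1=9
a_3=3:  p_3=3·193+43=622,  q_3=3·9+2=29
…
a_5=2:  p_5=2·815+622=2252,  q_5=2·38+29=105
…
a_7=2:  p_7=2·23335+2252=48922,  q_7=2·1088+105=2281
a_8=1:  p_8=1·48922+23335=72257,  q_8=1·2281+1088=3369
a_9=3:  p_9=3·72257+48922=265693,  q_9=3·3369+2281=12388
a_10=4:  p_10=4·265693+72257=1135029,  q_10=4·12388+3369=52921
a_11=2:  p_11=2·1135029+265693=2535751,  q_11=2·52921+12388=118230
fundamental: x₁=2535751, y₁=118230  (since 6430033134001 − 460·13978332900 = 1)

2535751 118230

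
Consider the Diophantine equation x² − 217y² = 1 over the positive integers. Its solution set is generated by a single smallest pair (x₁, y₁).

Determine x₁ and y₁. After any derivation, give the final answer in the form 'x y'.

[14; 1,2,1,2,1,…,2,1,28] for √217; ℓ=16 ⇒ convergent index 15
k=0  a_k=14  p_k/q_k = 14/1
…
k=2  a_k=2  p_k/q_k = 44/3
k=3  a_k=1  p_k/q_k = 59/4
…
k=8  a_k=4  p_k/q_k = 15055/1022
k=9  a_k=9  p_k/q_k = 139163/9447
k=10  a_k=1  p_k/q_k = 154218/10469
k=11  a_k=1  p_k/q_k = 293381/19916
…
k=14  a_k=2  p_k/q_k = 2809702/190735
k=15  a_k=1  p_k/q_k = 3844063/260952
→ (3844063, 260952).  Check: 3844063²=14776820347969, 217·260952²=14776820347968, difference 1.

3844063 260952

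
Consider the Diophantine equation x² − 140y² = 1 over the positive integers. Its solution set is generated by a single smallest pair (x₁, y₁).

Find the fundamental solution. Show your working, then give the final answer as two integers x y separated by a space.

√140 → a₀=11, period (1,4,1,22); ℓ=4 even so k=3
k=0  a_k=11  p_k/q_k = 11/1
…
k=2  a_k=4  p_k/q_k = 59/5
k=3  a_k=1  p_k/q_k = 71/6
(x₁, y₁) = (71, 6);  71² − 140·6² = 1 ✓

71 6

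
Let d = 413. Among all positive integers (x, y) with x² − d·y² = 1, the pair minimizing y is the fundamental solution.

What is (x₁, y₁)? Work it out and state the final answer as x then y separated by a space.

d=413: √d = [20; 3,9,1,4,1,9,3,40] (ℓ=8, even), read p_7/q_7
i=0: a=20 ⇒ p=20, q=1
i=1: a=3 ⇒ p=61, q=3
…
i=4: a=4 ⇒ p=3089, q=152
…
i=6: a=9 ⇒ p=36560, q=1799
i=7: a=3 ⇒ p=113399, q=5580
fundamental: x₁=113399, y₁=5580  (since 12859333201 − 413·31136400 = 1)

113399 5580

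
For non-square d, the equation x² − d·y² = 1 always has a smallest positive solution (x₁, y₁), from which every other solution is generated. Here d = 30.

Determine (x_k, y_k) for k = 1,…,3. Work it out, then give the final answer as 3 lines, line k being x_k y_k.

d=30: √d = [5; 2,10] (ℓ=2, even), read p_1/q_1
i=0: a=5 ⇒ p=5, q=1
i=1: a=2 ⇒ p=11, q=2
fundamental: x₁=11, y₁=2  (since 121 − 30·4 = 1)
k=2:  x_2 = 11·11+30·2·2 = 241,  y_2 = 11·2+2·11 = 44
k=3:  x_3 = 11·241+30·2·44 = 5291,  y_3 = 11·44+2·241 = 966

11 2
241 44
5291 966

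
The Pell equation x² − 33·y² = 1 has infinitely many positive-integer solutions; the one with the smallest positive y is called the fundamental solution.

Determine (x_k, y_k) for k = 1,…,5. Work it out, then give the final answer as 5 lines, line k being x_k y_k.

√33 → a₀=5, period (1,2,1,10); ℓ=4 even so k=3
a_0=5:  p_0=5·1+0=5,  q_0=5·0+1=1
…
a_2=2:  p_2=2·6+5=17,  q_2=2·1+1=3
a_3=1:  p_3=1·17+6=23,  q_3=1·3+1=4
→ (23, 4).  Check: 23²=529, 33·4²=528, difference 1.
(x_2, y_2) = (23·23 + 33·4·4, 23·4 + 4·23) = (1057, 184)
(x_3, y_3) = (23·1057 + 33·4·184, 23·184 + 4·1057) = (48599, 8460)
(x_4, y_4) = (23·48599 + 33·4·8460, 23·8460 + 4·48599) = (2234497, 388976)
(x_5, y_5) = (23·2234497 + 33·4·388976, 23·388976 + 4·2234497) = (102738263, 17884436)

23 4
1057 184
48599 8460
2234497 388976
102738263 17884436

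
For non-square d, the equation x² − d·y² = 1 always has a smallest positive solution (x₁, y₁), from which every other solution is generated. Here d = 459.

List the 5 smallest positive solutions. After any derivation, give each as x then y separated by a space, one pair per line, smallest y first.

499850 23331
499700044999 23324000700
499550134985000450 23317003499766669
499400269944005249820001 23310008398693414998600
499250449862522498110069999250 23303015396150489970600653331

d=459: √d = [21; 2,2,1,4,21,4,1,2,2,42] (ℓ=10, even), read p_9/q_9
a_0=21:  p_0=21·1+0=21,  q_0=21·0+1=1
a_1=2:  p_1=2·21+1=43,  q_1=2·1+0=2
…
a_3=1:  p_3=1·107+43=150,  q_3=1·5+2=7
…
a_5=21:  p_5=21·707+150=14997,  q_5=21·33+7=700
…
a_7=1:  p_7=1·60695+14997=75692,  q_7=1·2833+700=3533
a_8=2:  p_8=2·75692+60695=212079,  q_8=2·3533+2833=9899
a_9=2:  p_9=2·212079+75692=499850,  q_9=2·9899+3533=23331
fundamental: x₁=499850, y₁=23331  (since 249850022500 − 459·544335561 = 1)
n=2: (499850,23331)∘(499850,23331) = (499850·499850+459·23331·23331, 499850·23331+23331·499850) = (499700044999,23324000700)
n=3: (499700044999,23324000700)∘(499850,23331) = (499850·499700044999+459·23331·23324000700, 499850·23324000700+23331·499700044999) = (499550134985000450,23317003499766669)
n=4: (499550134985000450,23317003499766669)∘(499850,23331) = (499850·499550134985000450+459·23331·23317003499766669, 499850·23317003499766669+23331·499550134985000450) = (499400269944005249820001,23310008398693414998600)
n=5: (499400269944005249820001,23310008398693414998600)∘(499850,23331) = (499850·499400269944005249820001+459·23331·23310008398693414998600, 499850·23310008398693414998600+23331·499400269944005249820001) = (499250449862522498110069999250,23303015396150489970600653331)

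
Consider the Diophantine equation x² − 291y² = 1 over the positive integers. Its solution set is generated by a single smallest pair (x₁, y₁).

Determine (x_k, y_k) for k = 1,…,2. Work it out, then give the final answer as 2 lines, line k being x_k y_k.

√291 → a₀=17, period (17,34); ℓ=2 even so k=1
step 0: (17, 1)  from 17·(1,0) + (0,1)
step 1: (290, 17)  from 17·(17,1) + (1,0)
(x₁, y₁) = (290, 17);  290² − 291·17² = 1 ✓
n=2: (290,17)∘(290,17) = (290·290+291·17·17, 290·17+17·290) = (168199,9860)

290 17
168199 9860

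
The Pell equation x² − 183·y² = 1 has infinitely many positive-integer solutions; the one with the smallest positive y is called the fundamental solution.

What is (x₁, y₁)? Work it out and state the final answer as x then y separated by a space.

[13; 1,1,8,1,1,26] for √183; ℓ=6 ⇒ convergent index 5
i=0: a=13 ⇒ p=13, q=1
…
i=2: a=1 ⇒ p=27, q=2
i=3: a=8 ⇒ p=230, q=17
i=4: a=1 ⇒ p=257, q=19
i=5: a=1 ⇒ p=487, q=36
fundamental: x₁=487, y₁=36  (since 237169 − 183·1296 = 1)

487 36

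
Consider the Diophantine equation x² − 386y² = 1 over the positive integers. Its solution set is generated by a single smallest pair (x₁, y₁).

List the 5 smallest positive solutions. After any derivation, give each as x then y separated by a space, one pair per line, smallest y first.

111555 5678
24889036049 1266818580
5552992832780835 282639893378122
1238928230896843060801 63059786610325980840
276417277589841662462530275 14069268990347189691834278

d=386: √d = [19; 1,1,1,4,1,18,1,4,1,1,1,38] (ℓ=12, even), read p_11/q_11
k=0  a_k=19  p_k/q_k = 19/1
…
k=6  a_k=18  p_k/q_k = 6287/320
…
k=8  a_k=4  p_k/q_k = 32771/1668
…
k=10  a_k=1  p_k/q_k = 72163/3673
k=11  a_k=1  p_k/q_k = 111555/5678
(x₁, y₁) = (111555, 5678);  111555² − 386·5678² = 1 ✓
(x_2, y_2) = (111555·111555 + 386·5678·5678, 111555·5678 + 5678·111555) = (24889036049, 1266818580)
(x_3, y_3) = (111555·24889036049 + 386·5678·1266818580, 111555·1266818580 + 5678·24889036049) = (5552992832780835, 282639893378122)
(x_4, y_4) = (111555·5552992832780835 + 386·5678·282639893378122, 111555·282639893378122 + 5678·5552992832780835) = (1238928230896843060801, 63059786610325980840)
(x_5, y_5) = (111555·1238928230896843060801 + 386·5678·63059786610325980840, 111555·63059786610325980840 + 5678·1238928230896843060801) = (276417277589841662462530275, 14069268990347189691834278)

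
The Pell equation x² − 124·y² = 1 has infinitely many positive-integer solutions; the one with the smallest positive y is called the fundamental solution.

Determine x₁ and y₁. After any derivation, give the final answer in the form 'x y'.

4620799 414960

√124 → a₀=11, period (7,2,1,1,1,…,2,7,22); ℓ=16 even so k=15
i=0: a=11 ⇒ p=11, q=1
…
i=10: a=3 ⇒ p=67292, q=6043
…
i=13: a=1 ⇒ p=237042, q=21287
i=14: a=2 ⇒ p=626251, q=56239
i=15: a=7 ⇒ p=4620799, q=414960
→ (4620799, 414960).  Check: 4620799²=21351783398401, 124·414960²=21351783398400, difference 1.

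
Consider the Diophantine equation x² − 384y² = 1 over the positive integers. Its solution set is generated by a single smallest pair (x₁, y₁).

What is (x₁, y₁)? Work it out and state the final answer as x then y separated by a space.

4801 245

d=384: √d = [19; 1,1,2,9,2,1,1,38] (ℓ=8, even), read p_7/q_7
i=0: a=19 ⇒ p=19, q=1
…
i=3: a=2 ⇒ p=98, q=5
…
i=5: a=2 ⇒ p=1940, q=99
i=6: a=1 ⇒ p=2861, q=146
i=7: a=1 ⇒ p=4801, q=245
fundamental: x₁=4801, y₁=245  (since 23049601 − 384·60025 = 1)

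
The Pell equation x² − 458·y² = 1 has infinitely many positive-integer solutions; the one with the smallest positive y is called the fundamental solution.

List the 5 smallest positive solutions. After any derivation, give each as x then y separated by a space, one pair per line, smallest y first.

d=458: √d = [21; 2,2,42] (ℓ=3, odd), read p_5/q_5
step 0: (21, 1)  from 21·(1,0) + (0,1)
step 1: (43, 2)  from 2·(21,1) + (1,0)
step 2: (107, 5)  from 2·(43,2) + (21,1)
…
step 4: (9181, 429)  from 2·(4537,212) + (107,5)
step 5: (22899, 1070)  from 2·(9181,429) + (4537,212)
→ (22899, 1070).  Check: 22899²=524364201, 458·1070²=524364200, difference 1.
(22899+1070√458)^2 = 1048728401 + 49003860√458
(22899+1070√458)^3 = 48029663286099 + 2244278779210√458
(22899+1070√458)^4 = 2199662518128033601 + 102783479481255720√458
(22899+1070√458)^5 = 100740143957198019572499 + 4707277791038270685350√458

22899 1070
1048728401 49003860
48029663286099 2244278779210
2199662518128033601 102783479481255720
100740143957198019572499 4707277791038270685350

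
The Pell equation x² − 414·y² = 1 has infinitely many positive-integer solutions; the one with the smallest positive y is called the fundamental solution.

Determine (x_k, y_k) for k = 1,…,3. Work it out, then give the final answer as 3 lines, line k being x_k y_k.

24335 1196
1184384449 58209320
57643991108495 2833047603204

√414 = [20; 2,1,7,2,7,1,2,40, …], period ℓ=8 (even) → k=7
i=0: a=20 ⇒ p=20, q=1
i=1: a=2 ⇒ p=41, q=2
i=2: a=1 ⇒ p=61, q=3
i=3: a=7 ⇒ p=468, q=23
i=4: a=2 ⇒ p=997, q=49
i=5: a=7 ⇒ p=7447, q=366
i=6: a=1 ⇒ p=8444, q=415
i=7: a=2 ⇒ p=24335, q=1196
fundamental: x₁=24335, y₁=1196  (since 592192225 − 414·1430416 = 1)
n=2: (24335,1196)∘(24335,1196) = (24335·24335+414·1196·1196, 24335·1196+1196·24335) = (1184384449,58209320)
n=3: (1184384449,58209320)∘(24335,1196) = (24335·1184384449+414·1196·58209320, 24335·58209320+1196·1184384449) = (57643991108495,2833047603204)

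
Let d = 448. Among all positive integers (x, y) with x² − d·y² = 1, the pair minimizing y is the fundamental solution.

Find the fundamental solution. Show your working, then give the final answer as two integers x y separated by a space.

127 6

[21; 6,42] for √448; ℓ=2 ⇒ convergent index 1
a_0=21:  p_0=21·1+0=21,  q_0=21·0+1=1
a_1=6:  p_1=6·21+1=127,  q_1=6·1+0=6
(x₁, y₁) = (127, 6);  127² − 448·6² = 1 ✓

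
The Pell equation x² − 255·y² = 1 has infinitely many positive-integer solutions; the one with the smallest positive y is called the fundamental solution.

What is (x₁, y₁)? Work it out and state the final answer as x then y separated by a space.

16 1

[15; 1,30] for √255; ℓ=2 ⇒ convergent index 1
i=0: a=15 ⇒ p=15, q=1
i=1: a=1 ⇒ p=16, q=1
→ (16, 1).  Check: 16²=256, 255·1²=255, difference 1.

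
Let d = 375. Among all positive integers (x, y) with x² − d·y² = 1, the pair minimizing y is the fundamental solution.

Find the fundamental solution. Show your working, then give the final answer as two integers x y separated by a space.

[19; 2,1,2,1,5,1,2,1,2,38] for √375; ℓ=10 ⇒ convergent index 9
step 0: (19, 1)  from 19·(1,0) + (0,1)
…
step 4: (213, 11)  from 1·(155,8) + (58,3)
step 5: (1220, 63)  from 5·(213,11) + (155,8)
step 6: (1433, 74)  from 1·(1220,63) + (213,11)
…
step 8: (5519, 285)  from 1·(4086,211) + (1433,74)
step 9: (15124, 781)  from 2·(5519,285) + (4086,211)
fundamental: x₁=15124, y₁=781  (since 228735376 − 375·609961 = 1)

15124 781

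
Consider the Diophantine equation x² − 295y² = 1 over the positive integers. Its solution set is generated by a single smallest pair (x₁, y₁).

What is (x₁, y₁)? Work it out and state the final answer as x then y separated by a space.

√295 → a₀=17, period (5,1,2,3,2,6,2,3,2,1,5,34); ℓ=12 even so k=11
a_0=17:  p_0=17·1+0=17,  q_0=17·0+1=1
…
a_2=1:  p_2=1·86+17=103,  q_2=1·5+1=6
…
a_5=2:  p_5=2·979+292=2250,  q_5=2·57+17=131
…
a_7=2:  p_7=2·14479+2250=31208,  q_7=2·843+131=1817
a_8=3:  p_8=3·31208+14479=108103,  q_8=3·1817+843=6294
a_9=2:  p_9=2·108103+31208=247414,  q_9=2·6294+1817=14405
a_10=1:  p_10=1·247414+108103=355517,  q_10=1·14405+6294=20699
a_11=5:  p_11=5·355517+247414=2024999,  q_11=5·20699+14405=117900
(x₁, y₁) = (2024999, 117900);  2024999² − 295·117900² = 1 ✓

2024999 117900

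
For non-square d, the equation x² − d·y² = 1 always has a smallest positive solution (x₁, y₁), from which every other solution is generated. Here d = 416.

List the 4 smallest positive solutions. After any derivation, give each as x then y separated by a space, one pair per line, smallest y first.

[20; 2,1,1,9,1,1,2,40] for √416; ℓ=8 ⇒ convergent index 7
a_0=20:  p_0=20·1+0=20,  q_0=20·0+1=1
…
a_2=1:  p_2=1·41+20=61,  q_2=1·2+1=3
a_3=1:  p_3=1·61+41=102,  q_3=1·3+2=5
…
a_6=1:  p_6=1·1081+979=2060,  q_6=1·53+48=101
a_7=2:  p_7=2·2060+1081=5201,  q_7=2·101+53=255
fundamental: x₁=5201, y₁=255  (since 27050401 − 416·65025 = 1)
(5201+255√416)^2 = 54100801 + 2652510√416
(5201+255√416)^3 = 562756526801 + 27591408765√416
(5201+255√416)^4 = 5853793337683201 + 287005831321020√416

5201 255
54100801 2652510
562756526801 27591408765
5853793337683201 287005831321020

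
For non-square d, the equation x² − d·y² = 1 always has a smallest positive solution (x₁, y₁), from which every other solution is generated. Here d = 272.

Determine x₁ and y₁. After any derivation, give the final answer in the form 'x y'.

√272 = [16; 2,32, …], period ℓ=2 (even) → k=1
step 0: (16, 1)  from 16·(1,0) + (0,1)
step 1: (33, 2)  from 2·(16,1) + (1,0)
fundamental: x₁=33, y₁=2  (since 1089 − 272·4 = 1)

33 2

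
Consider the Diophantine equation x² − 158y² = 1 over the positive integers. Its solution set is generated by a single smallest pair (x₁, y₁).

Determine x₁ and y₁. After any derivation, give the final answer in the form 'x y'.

7743 616

√158 = [12; 1,1,3,12,3,1,1,24, …], period ℓ=8 (even) → k=7
i=0: a=12 ⇒ p=12, q=1
i=1: a=1 ⇒ p=13, q=1
i=2: a=1 ⇒ p=25, q=2
…
i=5: a=3 ⇒ p=3331, q=265
i=6: a=1 ⇒ p=4412, q=351
i=7: a=1 ⇒ p=7743, q=616
→ (7743, 616).  Check: 7743²=59954049, 158·616²=59954048, difference 1.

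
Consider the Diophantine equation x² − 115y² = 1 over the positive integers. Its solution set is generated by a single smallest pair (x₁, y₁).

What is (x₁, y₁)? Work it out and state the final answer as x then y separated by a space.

1126 105

[10; 1,2,1,1,1,1,1,2,1,20] for √115; ℓ=10 ⇒ convergent index 9
i=0: a=10 ⇒ p=10, q=1
…
i=2: a=2 ⇒ p=32, q=3
i=3: a=1 ⇒ p=43, q=4
…
i=5: a=1 ⇒ p=118, q=11
i=6: a=1 ⇒ p=193, q=18
…
i=8: a=2 ⇒ p=815, q=76
i=9: a=1 ⇒ p=1126, q=105
(x₁, y₁) = (1126, 105);  1126² − 115·105² = 1 ✓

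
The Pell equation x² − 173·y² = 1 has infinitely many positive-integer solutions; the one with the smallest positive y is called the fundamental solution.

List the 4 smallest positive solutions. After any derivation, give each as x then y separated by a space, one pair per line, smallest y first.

2499849 190060
12498490045601 950242601880
62488675684008728649 4750926036134042180
312424506839974574118902401 23753195401006348176659760

√173 = [13; 6,1,1,6,26, …], period ℓ=5 (odd) → k=9
step 0: (13, 1)  from 13·(1,0) + (0,1)
step 1: (79, 6)  from 6·(13,1) + (1,0)
…
step 4: (1118, 85)  from 6·(171,13) + (92,7)
…
step 6: (176552, 13423)  from 6·(29239,2223) + (1118,85)
step 7: (205791, 15646)  from 1·(176552,13423) + (29239,2223)
step 8: (382343, 29069)  from 1·(205791,15646) + (176552,13423)
step 9: (2499849, 190060)  from 6·(382343,29069) + (205791,15646)
fundamental: x₁=2499849, y₁=190060  (since 6249245022801 − 173·36122803600 = 1)
n=2: (2499849,190060)∘(2499849,190060) = (2499849·2499849+173·190060·190060, 2499849·190060+190060·2499849) = (12498490045601,950242601880)
n=3: (12498490045601,950242601880)∘(2499849,190060) = (2499849·12498490045601+173·190060·950242601880, 2499849·950242601880+190060·12498490045601) = (62488675684008728649,4750926036134042180)
n=4: (62488675684008728649,4750926036134042180)∘(2499849,190060) = (2499849·62488675684008728649+173·190060·4750926036134042180, 2499849·4750926036134042180+190060·62488675684008728649) = (312424506839974574118902401,23753195401006348176659760)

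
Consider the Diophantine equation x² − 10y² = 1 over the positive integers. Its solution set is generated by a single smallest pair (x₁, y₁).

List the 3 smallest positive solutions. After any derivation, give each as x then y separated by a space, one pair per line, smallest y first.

19 6
721 228
27379 8658

√10 → a₀=3, period (6); ℓ=1 odd so k=1
a_0=3:  p_0=3·1+0=3,  q_0=3·0+1=1
a_1=6:  p_1=6·3+1=19,  q_1=6·1+0=6
fundamental: x₁=19, y₁=6  (since 361 − 10·36 = 1)
n=2: (19,6)∘(19,6) = (19·19+10·6·6, 19·6+6·19) = (721,228)
n=3: (721,228)∘(19,6) = (19·721+10·6·228, 19·228+6·721) = (27379,8658)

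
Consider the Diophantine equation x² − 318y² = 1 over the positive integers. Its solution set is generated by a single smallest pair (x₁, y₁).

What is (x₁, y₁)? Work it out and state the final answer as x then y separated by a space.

[17; 1,4,1,34] for √318; ℓ=4 ⇒ convergent index 3
step 0: (17, 1)  from 17·(1,0) + (0,1)
step 1: (18, 1)  from 1·(17,1) + (1,0)
step 2: (89, 5)  from 4·(18,1) + (17,1)
step 3: (107, 6)  from 1·(89,5) + (18,1)
(x₁, y₁) = (107, 6);  107² − 318·6² = 1 ✓

107 6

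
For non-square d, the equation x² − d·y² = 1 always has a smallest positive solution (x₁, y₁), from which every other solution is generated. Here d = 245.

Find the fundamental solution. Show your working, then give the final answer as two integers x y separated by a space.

[15; 1,1,1,7,6,7,1,1,1,30] for √245; ℓ=10 ⇒ convergent index 9
i=0: a=15 ⇒ p=15, q=1
i=1: a=1 ⇒ p=16, q=1
…
i=3: a=1 ⇒ p=47, q=3
i=4: a=7 ⇒ p=360, q=23
…
i=6: a=7 ⇒ p=15809, q=1010
…
i=8: a=1 ⇒ p=33825, q=2161
i=9: a=1 ⇒ p=51841, q=3312
→ (51841, 3312).  Check: 51841²=2687489281, 245·3312²=2687489280, difference 1.

51841 3312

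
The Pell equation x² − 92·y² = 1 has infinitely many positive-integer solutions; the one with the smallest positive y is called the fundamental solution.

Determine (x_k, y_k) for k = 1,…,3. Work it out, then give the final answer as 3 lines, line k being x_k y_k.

√92 = [9; 1,1,2,4,2,1,1,18, …], period ℓ=8 (even) → k=7
step 0: (9, 1)  from 9·(1,0) + (0,1)
step 1: (10, 1)  from 1·(9,1) + (1,0)
…
step 3: (48, 5)  from 2·(19,2) + (10,1)
…
step 6: (681, 71)  from 1·(470,49) + (211,22)
step 7: (1151, 120)  from 1·(681,71) + (470,49)
(x₁, y₁) = (1151, 120);  1151² − 92·120² = 1 ✓
(x_2, y_2) = (1151·1151 + 92·120·120, 1151·120 + 120·1151) = (2649601, 276240)
(x_3, y_3) = (1151·2649601 + 92·120·276240, 1151·276240 + 120·2649601) = (6099380351, 635904360)

1151 120
2649601 276240
6099380351 635904360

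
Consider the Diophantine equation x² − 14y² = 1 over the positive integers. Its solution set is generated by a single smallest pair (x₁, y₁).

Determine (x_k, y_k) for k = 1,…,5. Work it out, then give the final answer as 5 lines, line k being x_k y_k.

√14 → a₀=3, period (1,2,1,6); ℓ=4 even so k=3
i=0: a=3 ⇒ p=3, q=1
…
i=2: a=2 ⇒ p=11, q=3
i=3: a=1 ⇒ p=15, q=4
→ (15, 4).  Check: 15²=225, 14·4²=224, difference 1.
n=2: (15,4)∘(15,4) = (15·15+14·4·4, 15·4+4·15) = (449,120)
n=3: (449,120)∘(15,4) = (15·449+14·4·120, 15·120+4·449) = (13455,3596)
n=4: (13455,3596)∘(15,4) = (15·13455+14·4·3596, 15·3596+4·13455) = (403201,107760)
n=5: (403201,107760)∘(15,4) = (15·403201+14·4·107760, 15·107760+4·403201) = (12082575,3229204)

15 4
449 120
13455 3596
403201 107760
12082575 3229204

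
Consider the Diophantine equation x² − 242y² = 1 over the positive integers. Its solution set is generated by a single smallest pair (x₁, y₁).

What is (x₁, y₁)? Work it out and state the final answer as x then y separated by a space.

19601 1260

√242 → a₀=15, period (1,1,3,1,14,1,3,1,1,30); ℓ=10 even so k=9
step 0: (15, 1)  from 15·(1,0) + (0,1)
step 1: (16, 1)  from 1·(15,1) + (1,0)
step 2: (31, 2)  from 1·(16,1) + (15,1)
…
step 6: (2209, 142)  from 1·(2069,133) + (140,9)
…
step 8: (10905, 701)  from 1·(8696,559) + (2209,142)
step 9: (19601, 1260)  from 1·(10905,701) + (8696,559)
(x₁, y₁) = (19601, 1260);  19601² − 242·1260² = 1 ✓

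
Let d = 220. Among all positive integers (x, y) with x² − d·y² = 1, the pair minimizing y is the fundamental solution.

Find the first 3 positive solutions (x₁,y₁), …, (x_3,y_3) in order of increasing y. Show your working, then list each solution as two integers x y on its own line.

[14; 1,4,1,28] for √220; ℓ=4 ⇒ convergent index 3
step 0: (14, 1)  from 14·(1,0) + (0,1)
…
step 2: (74, 5)  from 4·(15,1) + (14,1)
step 3: (89, 6)  from 1·(74,5) + (15,1)
(x₁, y₁) = (89, 6);  89² − 220·6² = 1 ✓
(x_2, y_2) = (89·89 + 220·6·6, 89·6 + 6·89) = (15841, 1068)
(x_3, y_3) = (89·15841 + 220·6·1068, 89·1068 + 6·15841) = (2819609, 190098)

89 6
15841 1068
2819609 190098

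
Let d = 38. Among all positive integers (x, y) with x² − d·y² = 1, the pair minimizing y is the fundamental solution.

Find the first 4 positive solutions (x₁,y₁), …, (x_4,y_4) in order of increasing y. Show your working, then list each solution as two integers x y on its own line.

√38 → a₀=6, period (6,12); ℓ=2 even so k=1
i=0: a=6 ⇒ p=6, q=1
i=1: a=6 ⇒ p=37, q=6
→ (37, 6).  Check: 37²=1369, 38·6²=1368, difference 1.
k=2:  x_2 = 37·37+38·6·6 = 2737,  y_2 = 37·6+6·37 = 444
k=3:  x_3 = 37·2737+38·6·444 = 202501,  y_3 = 37·444+6·2737 = 32850
k=4:  x_4 = 37·202501+38·6·32850 = 14982337,  y_4 = 37·32850+6·202501 = 2430456

37 6
2737 444
202501 32850
14982337 2430456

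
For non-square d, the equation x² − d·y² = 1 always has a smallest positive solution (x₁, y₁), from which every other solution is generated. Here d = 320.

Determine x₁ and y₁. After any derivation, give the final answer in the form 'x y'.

161 9

√320 → a₀=17, period (1,7,1,34); ℓ=4 even so k=3
k=0  a_k=17  p_k/q_k = 17/1
…
k=2  a_k=7  p_k/q_k = 143/8
k=3  a_k=1  p_k/q_k = 161/9
→ (161, 9).  Check: 161²=25921, 320·9²=25920, difference 1.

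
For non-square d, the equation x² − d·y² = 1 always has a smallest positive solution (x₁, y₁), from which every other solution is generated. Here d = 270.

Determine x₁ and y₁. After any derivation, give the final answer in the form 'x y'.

[16; 2,3,6,3,2,32] for √270; ℓ=6 ⇒ convergent index 5
i=0: a=16 ⇒ p=16, q=1
i=1: a=2 ⇒ p=33, q=2
i=2: a=3 ⇒ p=115, q=7
i=3: a=6 ⇒ p=723, q=44
i=4: a=3 ⇒ p=2284, q=139
i=5: a=2 ⇒ p=5291, q=322
→ (5291, 322).  Check: 5291²=27994681, 270·322²=27994680, difference 1.

5291 322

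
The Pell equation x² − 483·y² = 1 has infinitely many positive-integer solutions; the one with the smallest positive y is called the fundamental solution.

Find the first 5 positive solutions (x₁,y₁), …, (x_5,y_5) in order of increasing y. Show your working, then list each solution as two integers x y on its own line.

22 1
967 44
42526 1935
1870177 85096
82245262 3742289

d=483: √d = [21; 1,42] (ℓ=2, even), read p_1/q_1
a_0=21:  p_0=21·1+0=21,  q_0=21·0+1=1
a_1=1:  p_1=1·21+1=22,  q_1=1·1+0=1
(x₁, y₁) = (22, 1);  22² − 483·1² = 1 ✓
n=2: (22,1)∘(22,1) = (22·22+483·1·1, 22·1+1·22) = (967,44)
n=3: (967,44)∘(22,1) = (22·967+483·1·44, 22·44+1·967) = (42526,1935)
n=4: (42526,1935)∘(22,1) = (22·42526+483·1·1935, 22·1935+1·42526) = (1870177,85096)
n=5: (1870177,85096)∘(22,1) = (22·1870177+483·1·85096, 22·85096+1·1870177) = (82245262,3742289)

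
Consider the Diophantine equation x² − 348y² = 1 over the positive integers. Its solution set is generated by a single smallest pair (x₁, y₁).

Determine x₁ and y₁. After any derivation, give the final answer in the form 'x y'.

√348 = [18; 1,1,1,8,1,1,1,36, …], period ℓ=8 (even) → k=7
a_0=18:  p_0=18·1+0=18,  q_0=18·0+1=1
…
a_2=1:  p_2=1·19+18=37,  q_2=1·1+1=2
a_3=1:  p_3=1·37+19=56,  q_3=1·2+1=3
…
a_5=1:  p_5=1·485+56=541,  q_5=1·26+3=29
a_6=1:  p_6=1·541+485=1026,  q_6=1·29+26=55
a_7=1:  p_7=1·1026+541=1567,  q_7=1·55+29=84
fundamental: x₁=1567, y₁=84  (since 2455489 − 348·7056 = 1)

1567 84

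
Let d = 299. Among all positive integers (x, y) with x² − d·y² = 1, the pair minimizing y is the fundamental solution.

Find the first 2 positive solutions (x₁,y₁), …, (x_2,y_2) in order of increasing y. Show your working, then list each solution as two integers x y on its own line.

√299 → a₀=17, period (3,2,3,34); ℓ=4 even so k=3
a_0=17:  p_0=17·1+0=17,  q_0=17·0+1=1
a_1=3:  p_1=3·17+1=52,  q_1=3·1+0=3
a_2=2:  p_2=2·52+17=121,  q_2=2·3+1=7
a_3=3:  p_3=3·121+52=415,  q_3=3·7+3=24
(x₁, y₁) = (415, 24);  415² − 299·24² = 1 ✓
k=2:  x_2 = 415·415+299·24·24 = 344449,  y_2 = 415·24+24·415 = 19920

415 24
344449 19920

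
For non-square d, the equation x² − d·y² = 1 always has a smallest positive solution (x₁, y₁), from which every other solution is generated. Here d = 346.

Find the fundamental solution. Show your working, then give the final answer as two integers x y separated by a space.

17299 930

√346 → a₀=18, period (1,1,1,1,36); ℓ=5 odd so k=9
a_0=18:  p_0=18·1+0=18,  q_0=18·0+1=1
a_1=1:  p_1=1·18+1=19,  q_1=1·1+0=1
a_2=1:  p_2=1·19+18=37,  q_2=1·1+1=2
…
a_5=36:  p_5=36·93+56=3404,  q_5=36·5+3=183
a_6=1:  p_6=1·3404+93=3497,  q_6=1·183+5=188
a_7=1:  p_7=1·3497+3404=6901,  q_7=1·188+183=371
a_8=1:  p_8=1·6901+3497=10398,  q_8=1·371+188=559
a_9=1:  p_9=1·10398+6901=17299,  q_9=1·559+371=930
(x₁, y₁) = (17299, 930);  17299² − 346·930² = 1 ✓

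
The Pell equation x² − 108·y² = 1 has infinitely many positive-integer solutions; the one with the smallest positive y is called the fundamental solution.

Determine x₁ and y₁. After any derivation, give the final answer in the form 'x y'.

1351 130

√108 → a₀=10, period (2,1,1,4,1,1,2,20); ℓ=8 even so k=7
step 0: (10, 1)  from 10·(1,0) + (0,1)
…
step 3: (52, 5)  from 1·(31,3) + (21,2)
…
step 6: (530, 51)  from 1·(291,28) + (239,23)
step 7: (1351, 130)  from 2·(530,51) + (291,28)
(x₁, y₁) = (1351, 130);  1351² − 108·130² = 1 ✓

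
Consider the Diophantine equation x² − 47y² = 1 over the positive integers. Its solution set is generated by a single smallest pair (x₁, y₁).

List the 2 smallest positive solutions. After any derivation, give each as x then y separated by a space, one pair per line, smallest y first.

48 7
4607 672

√47 → a₀=6, period (1,5,1,12); ℓ=4 even so k=3
step 0: (6, 1)  from 6·(1,0) + (0,1)
step 1: (7, 1)  from 1·(6,1) + (1,0)
step 2: (41, 6)  from 5·(7,1) + (6,1)
step 3: (48, 7)  from 1·(41,6) + (7,1)
→ (48, 7).  Check: 48²=2304, 47·7²=2303, difference 1.
(x_2, y_2) = (48·48 + 47·7·7, 48·7 + 7·48) = (4607, 672)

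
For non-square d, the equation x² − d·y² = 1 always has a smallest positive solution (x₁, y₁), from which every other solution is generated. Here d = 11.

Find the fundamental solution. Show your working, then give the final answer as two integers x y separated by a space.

d=11: √d = [3; 3,6] (ℓ=2, even), read p_1/q_1
k=0  a_k=3  p_k/q_k = 3/1
k=1  a_k=3  p_k/q_k = 10/3
(x₁, y₁) = (10, 3);  10² − 11·3² = 1 ✓

10 3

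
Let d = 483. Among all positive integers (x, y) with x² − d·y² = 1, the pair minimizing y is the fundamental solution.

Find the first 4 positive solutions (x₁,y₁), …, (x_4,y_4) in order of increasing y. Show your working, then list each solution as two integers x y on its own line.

√483 → a₀=21, period (1,42); ℓ=2 even so k=1
a_0=21:  p_0=21·1+0=21,  q_0=21·0+1=1
a_1=1:  p_1=1·21+1=22,  q_1=1·1+0=1
→ (22, 1).  Check: 22²=484, 483·1²=483, difference 1.
(22+1√483)^2 = 967 + 44√483
(22+1√483)^3 = 42526 + 1935√483
(22+1√483)^4 = 1870177 + 85096√483

22 1
967 44
42526 1935
1870177 85096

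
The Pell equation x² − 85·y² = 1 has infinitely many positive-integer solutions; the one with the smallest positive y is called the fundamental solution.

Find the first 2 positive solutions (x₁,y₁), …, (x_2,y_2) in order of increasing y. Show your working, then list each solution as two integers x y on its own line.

285769 30996
163327842721 17715391848

[9; 4,1,1,4,18] for √85; ℓ=5 ⇒ convergent index 9
step 0: (9, 1)  from 9·(1,0) + (0,1)
…
step 3: (83, 9)  from 1·(46,5) + (37,4)
step 4: (378, 41)  from 4·(83,9) + (46,5)
…
step 8: (62739, 6805)  from 1·(34813,3776) + (27926,3029)
step 9: (285769, 30996)  from 4·(62739,6805) + (34813,3776)
(x₁, y₁) = (285769, 30996);  285769² − 85·30996² = 1 ✓
(x_2, y_2) = (285769·285769 + 85·30996·30996, 285769·30996 + 30996·285769) = (163327842721, 17715391848)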